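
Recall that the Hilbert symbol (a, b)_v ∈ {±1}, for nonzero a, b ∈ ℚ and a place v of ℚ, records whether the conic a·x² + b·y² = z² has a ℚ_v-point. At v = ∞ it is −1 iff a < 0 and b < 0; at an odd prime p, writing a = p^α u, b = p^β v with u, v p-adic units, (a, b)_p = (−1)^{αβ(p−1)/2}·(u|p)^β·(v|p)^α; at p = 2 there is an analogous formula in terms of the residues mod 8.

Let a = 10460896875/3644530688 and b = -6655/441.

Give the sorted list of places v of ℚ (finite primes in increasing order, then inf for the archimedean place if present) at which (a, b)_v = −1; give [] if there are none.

(a, b) ≡ (1430, -55) mod (ℚ^×)²; places V = {2, 3, 5, 7, 11, 13, 17, 23, 29, ∞}.
(a,b)_∞: sgn(1430)=+, sgn(-55)=−, so +1.
(a,b)_13: α=1, u≡11; β=0, v≡12 (mod 13); (11|13)=-1, (12|13)=+1; sign (−1)^0·-1^0·+1^1 = +1.
(a,b)_11: α=1, u≡5; β=3, v≡6 (mod 11); (5|11)=+1, (6|11)=-1; sign (−1)^1·+1^3·-1^1 = +1.
(a,b)_23: α=-2, u≡1; β=0, v≡21 (mod 23); (1|23)=+1, (21|23)=-1; sign (−1)^0·+1^0·-1^-2 = +1.
(a,b)_17: α=2, u≡8; β=0, v≡8 (mod 17); (8|17)=+1, (8|17)=+1; sign (−1)^0·+1^0·+1^2 = +1.
(a,b)_5: α=5, u≡4; β=1, v≡4 (mod 5); (4|5)=+1, (4|5)=+1; sign (−1)^0·+1^1·+1^5 = +1.
(a,b)_3: α=4, u≡2; β=-2, v≡2 (mod 3); (2|3)=-1, (2|3)=-1; sign (−1)^0·-1^-2·-1^4 = +1.
(a,b)_2: α=-13, β=0; u≡3, v≡1 (mod 8); ε(u)ε(v)=1·0, αω(v)=-13·0, βω(u)=0·1; sum ≡ 0  ⇒  +1.
(a,b)_29: α=-2, u≡5; β=0, v≡17 (mod 29); (5|29)=+1, (17|29)=-1; sign (−1)^0·+1^0·-1^-2 = +1.
(a,b)_7: α=0, u≡2; β=-2, v≡1 (mod 7); (2|7)=+1, (1|7)=+1; sign (−1)^0·+1^-2·+1^0 = +1.
Every local symbol is +1, so the conic 1430·x² + -55·y² = z² has ℚ_v-points for all v and hence a ℚ-point; (a, b / ℚ) ≅ M_2(ℚ).

[]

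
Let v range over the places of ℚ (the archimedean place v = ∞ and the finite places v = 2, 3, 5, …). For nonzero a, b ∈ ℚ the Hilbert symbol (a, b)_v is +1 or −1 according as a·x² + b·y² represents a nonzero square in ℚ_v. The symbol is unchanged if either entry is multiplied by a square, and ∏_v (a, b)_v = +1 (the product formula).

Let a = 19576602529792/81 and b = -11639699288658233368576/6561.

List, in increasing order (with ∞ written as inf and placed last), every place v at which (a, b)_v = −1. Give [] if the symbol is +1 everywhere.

Mod squares: a ≡ 2233, b ≡ -5434. Check v ∈ {∞, 2, 3, 7, 11, 13, 19, 29}.
v=29: a=29^1·(≡19), b=29^2·(≡3) mod 29; (19|29)=-1, (3|29)=-1; (−1)^{1·2·14}·(-1)^2·(-1)^1 = -1.
v=3: a=3^-4·(≡1), b=3^-8·(≡2) mod 3; (1|3)=+1, (2|3)=-1; (−1)^{-4·-8·1}·(+1)^-8·(-1)^-4 = +1.
v=13: a=13^0·(≡3), b=13^1·(≡8) mod 13; (3|13)=+1, (8|13)=-1; (−1)^{0·1·6}·(+1)^1·(-1)^0 = +1.
v=19: a=19^2·(≡3), b=19^3·(≡10) mod 19; (3|19)=-1, (10|19)=-1; (−1)^{2·3·9}·(-1)^3·(-1)^2 = -1.
v=∞: 2233 > 0 and -5434 < 0  ⇒  (a,b)_∞ = +1.
v=11: a=11^3·(≡5), b=11^5·(≡1) mod 11; (5|11)=+1, (1|11)=+1; (−1)^{3·5·5}·(+1)^5·(+1)^3 = -1.
v=7: a=7^3·(≡1), b=7^6·(≡5) mod 7; (1|7)=+1, (5|7)=-1; (−1)^{3·6·3}·(+1)^6·(-1)^3 = -1.
v=2: v_2(a)=12, v_2(b)=13; units ≡ 1, 3 (mod 8); ε·ε+αω+βω = 0·1+12·1+13·0 ≡ 0  ⇒  (a,b)_2 = +1.
(2233, -5434 / ℚ) ramifies at {7, 11, 19, 29}: a division algebra.

[7, 11, 19, 29]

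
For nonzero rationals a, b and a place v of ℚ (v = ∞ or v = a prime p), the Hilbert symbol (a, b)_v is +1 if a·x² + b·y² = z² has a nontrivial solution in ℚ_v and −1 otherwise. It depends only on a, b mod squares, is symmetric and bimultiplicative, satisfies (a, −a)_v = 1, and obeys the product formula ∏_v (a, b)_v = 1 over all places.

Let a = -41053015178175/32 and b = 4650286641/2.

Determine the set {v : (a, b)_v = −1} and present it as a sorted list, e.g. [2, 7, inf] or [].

(a, b) ≡ (-7854, 9282) mod (ℚ^×)²; places V = {2, 3, 5, 7, 11, 13, 17, ∞}.
(a,b)_17: α=1, u≡7; β=1, v≡2 (mod 17); (7|17)=-1, (2|17)=+1; sign (−1)^0·-1^1·+1^1 = -1.
(a,b)_5: α=2, u≡4; β=0, v≡3 (mod 5); (4|5)=+1, (3|5)=-1; sign (−1)^0·+1^0·-1^2 = +1.
(a,b)_7: α=1, u≡3; β=3, v≡5 (mod 7); (3|7)=-1, (5|7)=-1; sign (−1)^1·-1^3·-1^1 = -1.
(a,b)_3: α=1, u≡1; β=1, v≡1 (mod 3); (1|3)=+1, (1|3)=+1; sign (−1)^1·+1^1·+1^1 = -1.
(a,b)_11: α=5, u≡9; β=2, v≡1 (mod 11); (9|11)=+1, (1|11)=+1; sign (−1)^0·+1^2·+1^5 = +1.
(a,b)_2: α=-5, β=-1; u≡1, v≡1 (mod 8); ε(u)ε(v)=0·0, αω(v)=-5·0, βω(u)=-1·0; sum ≡ 0  ⇒  +1.
(a,b)_13: α=4, u≡7; β=3, v≡3 (mod 13); (7|13)=-1, (3|13)=+1; sign (−1)^0·-1^3·+1^4 = -1.
(a,b)_∞: sgn(-7854)=−, sgn(9282)=+, so +1.
(-7854, 9282 / ℚ) ramifies at {3, 7, 13, 17}: a division algebra.

[3, 7, 13, 17]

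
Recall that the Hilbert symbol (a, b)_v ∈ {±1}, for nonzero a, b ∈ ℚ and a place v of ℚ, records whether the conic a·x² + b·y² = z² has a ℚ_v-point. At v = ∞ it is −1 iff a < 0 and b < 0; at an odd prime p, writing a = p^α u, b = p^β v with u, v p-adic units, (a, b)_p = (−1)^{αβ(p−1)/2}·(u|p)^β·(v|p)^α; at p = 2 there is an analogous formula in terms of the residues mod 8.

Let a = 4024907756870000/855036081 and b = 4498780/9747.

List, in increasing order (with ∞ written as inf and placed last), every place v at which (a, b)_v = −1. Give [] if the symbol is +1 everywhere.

[3, 5]

Mod squares: a ≡ 143, b ≡ 165. Check v ∈ {∞, 2, 3, 5, 7, 11, 13, 19, 53}.
v=3: a=3^-8·(≡2), b=3^-3·(≡1) mod 3; (2|3)=-1, (1|3)=+1; (−1)^{-8·-3·1}·(-1)^-3·(+1)^-8 = -1.
v=5: a=5^4·(≡2), b=5^1·(≡3) mod 5; (2|5)=-1, (3|5)=-1; (−1)^{4·1·2}·(-1)^1·(-1)^4 = -1.
v=19: a=19^-4·(≡3), b=19^-2·(≡14) mod 19; (3|19)=-1, (14|19)=-1; (−1)^{-4·-2·9}·(-1)^-2·(-1)^-4 = +1.
v=13: a=13^3·(≡11), b=13^2·(≡10) mod 13; (11|13)=-1, (10|13)=+1; (−1)^{3·2·6}·(-1)^2·(+1)^3 = +1.
v=11: a=11^3·(≡8), b=11^3·(≡3) mod 11; (8|11)=-1, (3|11)=+1; (−1)^{3·3·5}·(-1)^3·(+1)^3 = +1.
v=7: a=7^2·(≡5), b=7^0·(≡2) mod 7; (5|7)=-1, (2|7)=+1; (−1)^{2·0·3}·(-1)^0·(+1)^2 = +1.
v=∞: 143 > 0 and 165 > 0  ⇒  (a,b)_∞ = +1.
v=2: v_2(a)=4, v_2(b)=2; units ≡ 7, 5 (mod 8); ε·ε+αω+βω = 1·0+4·1+2·0 ≡ 0  ⇒  (a,b)_2 = +1.
v=53: a=53^2·(≡52), b=53^0·(≡25) mod 53; (52|53)=+1, (25|53)=+1; (−1)^{2·0·26}·(+1)^0·(+1)^2 = +1.
|Ram(143, 165)| = 2, even; anisotropic at {3, 5}.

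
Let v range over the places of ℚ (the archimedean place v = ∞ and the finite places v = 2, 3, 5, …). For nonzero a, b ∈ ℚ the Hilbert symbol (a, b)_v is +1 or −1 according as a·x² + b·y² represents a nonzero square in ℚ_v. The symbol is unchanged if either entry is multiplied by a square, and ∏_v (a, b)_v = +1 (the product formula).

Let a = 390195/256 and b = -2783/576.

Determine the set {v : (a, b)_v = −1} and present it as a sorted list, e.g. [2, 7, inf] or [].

(a, b) ≡ (43355, -23) mod (ℚ^×)²; places V = {2, 3, 5, 11, 13, 23, 29, ∞}.
(a,b)_∞: sgn(43355)=+, sgn(-23)=−, so +1.
(a,b)_2: α=-8, β=-6; u≡3, v≡1 (mod 8); ε(u)ε(v)=1·0, αω(v)=-8·0, βω(u)=-6·1; sum ≡ 0  ⇒  +1.
(a,b)_11: α=0, u≡1; β=2, v≡8 (mod 11); (1|11)=+1, (8|11)=-1; sign (−1)^0·+1^2·-1^0 = +1.
(a,b)_29: α=1, u≡6; β=0, v≡7 (mod 29); (6|29)=+1, (7|29)=+1; sign (−1)^0·+1^0·+1^1 = +1.
(a,b)_13: α=1, u≡7; β=0, v≡3 (mod 13); (7|13)=-1, (3|13)=+1; sign (−1)^0·-1^0·+1^1 = +1.
(a,b)_23: α=1, u≡20; β=1, v≡17 (mod 23); (20|23)=-1, (17|23)=-1; sign (−1)^1·-1^1·-1^1 = -1.
(a,b)_3: α=2, u≡2; β=-2, v≡1 (mod 3); (2|3)=-1, (1|3)=+1; sign (−1)^0·-1^-2·+1^2 = +1.
(a,b)_5: α=1, u≡4; β=0, v≡2 (mod 5); (4|5)=+1, (2|5)=-1; sign (−1)^0·+1^0·-1^1 = -1.
Ram(43355, -23) = {5, 23}; no ℚ_5-point on the conic.

[5, 23]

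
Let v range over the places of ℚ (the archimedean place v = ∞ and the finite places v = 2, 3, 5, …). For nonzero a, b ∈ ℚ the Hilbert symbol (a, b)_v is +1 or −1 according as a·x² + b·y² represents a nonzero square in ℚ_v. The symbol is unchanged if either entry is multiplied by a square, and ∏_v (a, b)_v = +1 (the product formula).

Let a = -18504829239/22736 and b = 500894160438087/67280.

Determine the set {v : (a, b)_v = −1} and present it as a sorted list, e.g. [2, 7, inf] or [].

(a, b) ≡ (-38019, 3315) mod (ℚ^×)²; places V = {2, 3, 5, 7, 13, 17, 19, 23, 29, ∞}.
(a,b)_13: α=2, u≡8; β=3, v≡7 (mod 13); (8|13)=-1, (7|13)=-1; sign (−1)^0·-1^3·-1^2 = -1.
(a,b)_29: α=-1, u≡1; β=-2, v≡6 (mod 29); (1|29)=+1, (6|29)=+1; sign (−1)^0·+1^-2·+1^-1 = +1.
(a,b)_3: α=1, u≡2; β=5, v≡1 (mod 3); (2|3)=-1, (1|3)=+1; sign (−1)^1·-1^5·+1^1 = +1.
(a,b)_23: α=1, u≡18; β=2, v≡6 (mod 23); (18|23)=+1, (6|23)=+1; sign (−1)^0·+1^2·+1^1 = +1.
(a,b)_5: α=0, u≡1; β=-1, v≡2 (mod 5); (1|5)=+1, (2|5)=-1; sign (−1)^0·+1^-1·-1^0 = +1.
(a,b)_17: α=4, u≡10; β=3, v≡13 (mod 17); (10|17)=-1, (13|17)=+1; sign (−1)^0·-1^3·+1^4 = -1.
(a,b)_19: α=1, u≡13; β=2, v≡7 (mod 19); (13|19)=-1, (7|19)=+1; sign (−1)^0·-1^2·+1^1 = +1.
(a,b)_7: α=-2, u≡3; β=0, v≡1 (mod 7); (3|7)=-1, (1|7)=+1; sign (−1)^0·-1^0·+1^-2 = +1.
(a,b)_∞: sgn(-38019)=−, sgn(3315)=+, so +1.
(a,b)_2: α=-4, β=-4; u≡5, v≡3 (mod 8); ε(u)ε(v)=0·1, αω(v)=-4·1, βω(u)=-4·1; sum ≡ 0  ⇒  +1.
(-38019, 3315 / ℚ) ramifies at {13, 17}: a division algebra.

[13, 17]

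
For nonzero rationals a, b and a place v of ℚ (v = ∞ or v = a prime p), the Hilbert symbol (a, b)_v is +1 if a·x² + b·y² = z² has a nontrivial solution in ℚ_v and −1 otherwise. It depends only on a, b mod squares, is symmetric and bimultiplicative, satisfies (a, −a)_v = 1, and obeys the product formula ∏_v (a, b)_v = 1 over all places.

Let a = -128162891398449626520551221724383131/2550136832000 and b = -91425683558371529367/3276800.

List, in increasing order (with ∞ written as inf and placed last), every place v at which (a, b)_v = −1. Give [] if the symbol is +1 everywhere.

Mod squares: a ≡ -1045, b ≡ -294814. Check v ∈ {∞, 2, 3, 5, 7, 11, 13, 17, 19, 23, 29}.
v=3: a=3^20·(≡2), b=3^10·(≡2) mod 3; (2|3)=-1, (2|3)=-1; (−1)^{20·10·1}·(-1)^10·(-1)^20 = +1.
v=23: a=23^2·(≡2), b=23^1·(≡12) mod 23; (2|23)=+1, (12|23)=+1; (−1)^{2·1·11}·(+1)^1·(+1)^2 = +1.
v=11: a=11^13·(≡3), b=11^8·(≡2) mod 11; (3|11)=+1, (2|11)=-1; (−1)^{13·8·5}·(+1)^8·(-1)^13 = -1.
v=2: v_2(a)=-30, v_2(b)=-17; units ≡ 3, 1 (mod 8); ε·ε+αω+βω = 1·0+-30·0+-17·1 ≡ 1  ⇒  (a,b)_2 = -1.
v=17: a=17^2·(≡4), b=17^1·(≡16) mod 17; (4|17)=+1, (16|17)=+1; (−1)^{2·1·8}·(+1)^1·(+1)^2 = +1.
v=7: a=7^2·(≡3), b=7^2·(≡3) mod 7; (3|7)=-1, (3|7)=-1; (−1)^{2·2·3}·(-1)^2·(-1)^2 = +1.
v=5: a=5^-3·(≡4), b=5^-2·(≡4) mod 5; (4|5)=+1, (4|5)=+1; (−1)^{-3·-2·2}·(+1)^-2·(+1)^-3 = +1.
v=∞: -1045 < 0 and -294814 < 0  ⇒  (a,b)_∞ = -1.
v=19: a=19^-1·(≡3), b=19^0·(≡5) mod 19; (3|19)=-1, (5|19)=+1; (−1)^{-1·0·9}·(-1)^0·(+1)^-1 = +1.
v=13: a=13^2·(≡2), b=13^1·(≡5) mod 13; (2|13)=-1, (5|13)=-1; (−1)^{2·1·6}·(-1)^1·(-1)^2 = -1.
v=29: a=29^2·(≡1), b=29^1·(≡6) mod 29; (1|29)=+1, (6|29)=+1; (−1)^{2·1·14}·(+1)^1·(+1)^2 = +1.
(-1045, -294814 / ℚ) ramifies at {2, 11, 13, ∞}: a division algebra.

[2, 11, 13, inf]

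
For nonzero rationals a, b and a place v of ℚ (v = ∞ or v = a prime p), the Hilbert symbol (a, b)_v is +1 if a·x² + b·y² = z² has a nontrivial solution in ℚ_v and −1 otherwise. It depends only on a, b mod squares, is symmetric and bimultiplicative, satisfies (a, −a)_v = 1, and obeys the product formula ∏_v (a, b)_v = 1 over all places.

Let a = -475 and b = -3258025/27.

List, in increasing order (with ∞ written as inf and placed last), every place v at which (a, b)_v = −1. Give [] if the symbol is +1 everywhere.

Mod squares: a ≡ -19, b ≡ -3. Check v ∈ {∞, 2, 3, 5, 19}.
v=3: a=3^0·(≡2), b=3^-3·(≡2) mod 3; (2|3)=-1, (2|3)=-1; (−1)^{0·-3·1}·(-1)^-3·(-1)^0 = -1.
v=∞: -19 < 0 and -3 < 0  ⇒  (a,b)_∞ = -1.
v=5: a=5^2·(≡1), b=5^2·(≡2) mod 5; (1|5)=+1, (2|5)=-1; (−1)^{2·2·2}·(+1)^2·(-1)^2 = +1.
v=2: v_2(a)=0, v_2(b)=0; units ≡ 5, 5 (mod 8); ε·ε+αω+βω = 0·0+0·1+0·1 ≡ 0  ⇒  (a,b)_2 = +1.
v=19: a=19^1·(≡13), b=19^4·(≡4) mod 19; (13|19)=-1, (4|19)=+1; (−1)^{1·4·9}·(-1)^4·(+1)^1 = +1.
(-19, -3 / ℚ) ramifies at {3, ∞}: a division algebra.

[3, inf]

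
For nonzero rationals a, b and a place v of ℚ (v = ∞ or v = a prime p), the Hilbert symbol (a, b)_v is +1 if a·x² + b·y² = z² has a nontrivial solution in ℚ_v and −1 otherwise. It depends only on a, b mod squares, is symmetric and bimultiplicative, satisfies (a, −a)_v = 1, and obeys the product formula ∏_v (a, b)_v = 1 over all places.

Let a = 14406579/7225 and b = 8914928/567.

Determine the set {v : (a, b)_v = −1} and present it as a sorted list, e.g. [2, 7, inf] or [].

Mod squares: a ≡ 177859, b ≡ 2849. Check v ∈ {∞, 2, 3, 5, 7, 11, 17, 19, 23, 37}.
v=2: v_2(a)=0, v_2(b)=4; units ≡ 3, 1 (mod 8); ε·ε+αω+βω = 1·0+0·0+4·1 ≡ 0  ⇒  (a,b)_2 = +1.
v=5: a=5^-2·(≡1), b=5^0·(≡4) mod 5; (1|5)=+1, (4|5)=+1; (−1)^{-2·0·2}·(+1)^0·(+1)^-2 = +1.
v=23: a=23^1·(≡20), b=23^0·(≡7) mod 23; (20|23)=-1, (7|23)=-1; (−1)^{1·0·11}·(-1)^0·(-1)^1 = -1.
v=3: a=3^4·(≡1), b=3^-4·(≡2) mod 3; (1|3)=+1, (2|3)=-1; (−1)^{4·-4·1}·(+1)^-4·(-1)^4 = +1.
v=17: a=17^-2·(≡6), b=17^0·(≡10) mod 17; (6|17)=-1, (10|17)=-1; (−1)^{-2·0·8}·(-1)^0·(-1)^-2 = +1.
v=19: a=19^1·(≡13), b=19^0·(≡8) mod 19; (13|19)=-1, (8|19)=-1; (−1)^{1·0·9}·(-1)^0·(-1)^1 = -1.
v=11: a=11^1·(≡2), b=11^1·(≡2) mod 11; (2|11)=-1, (2|11)=-1; (−1)^{1·1·5}·(-1)^1·(-1)^1 = -1.
v=∞: 177859 > 0 and 2849 > 0  ⇒  (a,b)_∞ = +1.
v=37: a=37^1·(≡9), b=37^3·(≡27) mod 37; (9|37)=+1, (27|37)=+1; (−1)^{1·3·18}·(+1)^3·(+1)^1 = +1.
v=7: a=7^0·(≡5), b=7^-1·(≡2) mod 7; (5|7)=-1, (2|7)=+1; (−1)^{0·-1·3}·(-1)^-1·(+1)^0 = -1.
Ram(177859, 2849) = {7, 11, 19, 23}; no ℚ_7-point on the conic.

[7, 11, 19, 23]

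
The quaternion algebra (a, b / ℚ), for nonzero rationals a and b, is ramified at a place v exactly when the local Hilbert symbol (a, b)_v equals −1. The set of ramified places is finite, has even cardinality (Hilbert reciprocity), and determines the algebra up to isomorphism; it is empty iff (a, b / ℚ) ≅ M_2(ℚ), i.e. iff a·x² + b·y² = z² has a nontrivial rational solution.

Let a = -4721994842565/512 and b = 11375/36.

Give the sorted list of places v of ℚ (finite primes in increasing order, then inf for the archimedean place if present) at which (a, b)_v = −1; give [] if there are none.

[2, 3, 7, 13]

Mod squares: a ≡ -330, b ≡ 455. Check v ∈ {∞, 2, 3, 5, 7, 11, 13}.
v=7: a=7^2·(≡6), b=7^1·(≡1) mod 7; (6|7)=-1, (1|7)=+1; (−1)^{2·1·3}·(-1)^1·(+1)^2 = -1.
v=∞: -330 < 0 and 455 > 0  ⇒  (a,b)_∞ = +1.
v=2: v_2(a)=-9, v_2(b)=-2; units ≡ 3, 7 (mod 8); ε·ε+αω+βω = 1·1+-9·0+-2·1 ≡ 1  ⇒  (a,b)_2 = -1.
v=5: a=5^1·(≡1), b=5^3·(≡1) mod 5; (1|5)=+1, (1|5)=+1; (−1)^{1·3·2}·(+1)^3·(+1)^1 = +1.
v=13: a=13^6·(≡6), b=13^1·(≡3) mod 13; (6|13)=-1, (3|13)=+1; (−1)^{6·1·6}·(-1)^1·(+1)^6 = -1.
v=11: a=11^3·(≡3), b=11^0·(≡4) mod 11; (3|11)=+1, (4|11)=+1; (−1)^{3·0·5}·(+1)^0·(+1)^3 = +1.
v=3: a=3^1·(≡1), b=3^-2·(≡2) mod 3; (1|3)=+1, (2|3)=-1; (−1)^{1·-2·1}·(+1)^-2·(-1)^1 = -1.
|Ram(-330, 455)| = 4, even; anisotropic at {2, 3, 7, 13}.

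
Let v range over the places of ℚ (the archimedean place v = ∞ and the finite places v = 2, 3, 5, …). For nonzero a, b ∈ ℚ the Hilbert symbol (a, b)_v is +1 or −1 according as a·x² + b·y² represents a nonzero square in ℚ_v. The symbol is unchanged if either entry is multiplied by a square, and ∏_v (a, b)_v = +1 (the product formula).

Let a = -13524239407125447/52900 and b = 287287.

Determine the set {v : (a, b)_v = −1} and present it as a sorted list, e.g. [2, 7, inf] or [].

Mod squares: a ≡ -7, b ≡ 5863. Check v ∈ {∞, 2, 3, 5, 7, 11, 13, 17, 23, 41}.
v=∞: -7 < 0 and 5863 > 0  ⇒  (a,b)_∞ = +1.
v=11: a=11^2·(≡3), b=11^1·(≡3) mod 11; (3|11)=+1, (3|11)=+1; (−1)^{2·1·5}·(+1)^1·(+1)^2 = +1.
v=41: a=41^2·(≡6), b=41^1·(≡37) mod 41; (6|41)=-1, (37|41)=+1; (−1)^{2·1·20}·(-1)^1·(+1)^2 = -1.
v=17: a=17^2·(≡7), b=17^0·(≡4) mod 17; (7|17)=-1, (4|17)=+1; (−1)^{2·0·8}·(-1)^0·(+1)^2 = +1.
v=23: a=23^-2·(≡8), b=23^0·(≡17) mod 23; (8|23)=+1, (17|23)=-1; (−1)^{-2·0·11}·(+1)^0·(-1)^-2 = +1.
v=2: v_2(a)=-2, v_2(b)=0; units ≡ 1, 7 (mod 8); ε·ε+αω+βω = 0·1+-2·0+0·0 ≡ 0  ⇒  (a,b)_2 = +1.
v=3: a=3^4·(≡2), b=3^0·(≡1) mod 3; (2|3)=-1, (1|3)=+1; (−1)^{4·0·1}·(-1)^0·(+1)^4 = +1.
v=5: a=5^-2·(≡3), b=5^0·(≡2) mod 5; (3|5)=-1, (2|5)=-1; (−1)^{-2·0·2}·(-1)^0·(-1)^-2 = +1.
v=7: a=7^5·(≡5), b=7^2·(≡4) mod 7; (5|7)=-1, (4|7)=+1; (−1)^{5·2·3}·(-1)^2·(+1)^5 = +1.
v=13: a=13^2·(≡5), b=13^1·(≡12) mod 13; (5|13)=-1, (12|13)=+1; (−1)^{2·1·6}·(-1)^1·(+1)^2 = -1.
Ram(-7, 5863) = {13, 41}; no ℚ_13-point on the conic.

[13, 41]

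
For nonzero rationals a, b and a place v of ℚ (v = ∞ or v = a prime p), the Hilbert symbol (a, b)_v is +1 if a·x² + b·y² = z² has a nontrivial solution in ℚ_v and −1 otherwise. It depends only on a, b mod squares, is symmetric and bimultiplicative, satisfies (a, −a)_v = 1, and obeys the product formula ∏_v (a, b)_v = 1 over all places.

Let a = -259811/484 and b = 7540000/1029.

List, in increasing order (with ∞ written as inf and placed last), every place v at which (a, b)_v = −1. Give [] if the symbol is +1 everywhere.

[2, 13, 29, 31]

(a, b) ≡ (-899, 15834) mod (ℚ^×)²; places V = {2, 3, 5, 7, 11, 13, 17, 29, 31, ∞}.
(a,b)_2: α=-2, β=5; u≡5, v≡5 (mod 8); ε(u)ε(v)=0·0, αω(v)=-2·1, βω(u)=5·1; sum ≡ 1  ⇒  -1.
(a,b)_7: α=0, u≡1; β=-3, v≡2 (mod 7); (1|7)=+1, (2|7)=+1; sign (−1)^0·+1^-3·+1^0 = +1.
(a,b)_3: α=0, u≡1; β=-1, v≡1 (mod 3); (1|3)=+1, (1|3)=+1; sign (−1)^0·+1^-1·+1^0 = +1.
(a,b)_∞: sgn(-899)=−, sgn(15834)=+, so +1.
(a,b)_29: α=1, u≡3; β=1, v≡28 (mod 29); (3|29)=-1, (28|29)=+1; sign (−1)^0·-1^1·+1^1 = -1.
(a,b)_11: α=-2, u≡5; β=0, v≡1 (mod 11); (5|11)=+1, (1|11)=+1; sign (−1)^0·+1^0·+1^-2 = +1.
(a,b)_5: α=0, u≡1; β=4, v≡1 (mod 5); (1|5)=+1, (1|5)=+1; sign (−1)^0·+1^4·+1^0 = +1.
(a,b)_31: α=1, u≡19; β=0, v≡30 (mod 31); (19|31)=+1, (30|31)=-1; sign (−1)^0·+1^0·-1^1 = -1.
(a,b)_17: α=2, u≡13; β=0, v≡14 (mod 17); (13|17)=+1, (14|17)=-1; sign (−1)^0·+1^0·-1^2 = +1.
(a,b)_13: α=0, u≡11; β=1, v≡9 (mod 13); (11|13)=-1, (9|13)=+1; sign (−1)^0·-1^1·+1^0 = -1.
Ram(-899, 15834) = {2, 13, 29, 31}; no ℚ_2-point on the conic.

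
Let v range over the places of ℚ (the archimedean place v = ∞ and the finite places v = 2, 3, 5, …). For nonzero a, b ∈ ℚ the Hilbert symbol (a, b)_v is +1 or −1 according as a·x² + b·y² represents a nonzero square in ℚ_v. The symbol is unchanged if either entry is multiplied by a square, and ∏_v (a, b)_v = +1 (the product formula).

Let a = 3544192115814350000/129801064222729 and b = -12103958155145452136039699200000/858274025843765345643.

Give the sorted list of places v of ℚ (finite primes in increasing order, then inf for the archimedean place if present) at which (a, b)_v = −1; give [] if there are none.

[3, 11]

Mod squares: a ≡ 35, b ≡ -5610. Check v ∈ {∞, 2, 3, 5, 7, 11, 13, 17, 19, 23, 29, 31}.
v=∞: 35 > 0 and -5610 < 0  ⇒  (a,b)_∞ = +1.
v=5: a=5^5·(≡3), b=5^5·(≡2) mod 5; (3|5)=-1, (2|5)=-1; (−1)^{5·5·2}·(-1)^5·(-1)^5 = +1.
v=17: a=17^4·(≡15), b=17^7·(≡10) mod 17; (15|17)=+1, (10|17)=-1; (−1)^{4·7·8}·(+1)^7·(-1)^4 = +1.
v=29: a=29^-4·(≡4), b=29^-6·(≡25) mod 29; (4|29)=+1, (25|29)=+1; (−1)^{-4·-6·14}·(+1)^-6·(+1)^-4 = +1.
v=11: a=11^4·(≡7), b=11^7·(≡7) mod 11; (7|11)=-1, (7|11)=-1; (−1)^{4·7·5}·(-1)^7·(-1)^4 = -1.
v=13: a=13^2·(≡12), b=13^6·(≡6) mod 13; (12|13)=+1, (6|13)=-1; (−1)^{2·6·6}·(+1)^6·(-1)^2 = +1.
v=3: a=3^0·(≡2), b=3^-3·(≡2) mod 3; (2|3)=-1, (2|3)=-1; (−1)^{0·-3·1}·(-1)^-3·(-1)^0 = -1.
v=31: a=31^-2·(≡2), b=31^0·(≡19) mod 31; (2|31)=+1, (19|31)=+1; (−1)^{-2·0·15}·(+1)^0·(+1)^-2 = +1.
v=7: a=7^3·(≡3), b=7^2·(≡1) mod 7; (3|7)=-1, (1|7)=+1; (−1)^{3·2·3}·(-1)^2·(+1)^3 = +1.
v=19: a=19^-2·(≡9), b=19^-2·(≡10) mod 19; (9|19)=+1, (10|19)=-1; (−1)^{-2·-2·9}·(+1)^-2·(-1)^-2 = +1.
v=23: a=23^-2·(≡4), b=23^-6·(≡12) mod 23; (4|23)=+1, (12|23)=+1; (−1)^{-2·-6·11}·(+1)^-6·(+1)^-2 = +1.
v=2: v_2(a)=4, v_2(b)=11; units ≡ 3, 3 (mod 8); ε·ε+αω+βω = 1·1+4·1+11·1 ≡ 0  ⇒  (a,b)_2 = +1.
(35, -5610 / ℚ) ramifies at {3, 11}: a division algebra.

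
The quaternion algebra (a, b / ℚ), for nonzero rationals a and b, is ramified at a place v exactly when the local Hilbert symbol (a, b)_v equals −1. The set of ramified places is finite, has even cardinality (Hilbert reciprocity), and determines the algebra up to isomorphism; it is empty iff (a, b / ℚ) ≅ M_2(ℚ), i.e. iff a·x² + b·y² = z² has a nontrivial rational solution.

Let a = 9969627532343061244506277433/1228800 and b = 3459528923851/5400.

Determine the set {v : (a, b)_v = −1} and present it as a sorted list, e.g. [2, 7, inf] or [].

(a, b) ≡ (51, 6618066) mod (ℚ^×)²; places V = {2, 3, 5, 7, 11, 13, 17, 23, 31, ∞}.
(a,b)_11: α=4, u≡7; β=2, v≡4 (mod 11); (7|11)=-1, (4|11)=+1; sign (−1)^0·-1^2·+1^4 = +1.
(a,b)_13: α=2, u≡9; β=1, v≡11 (mod 13); (9|13)=+1, (11|13)=-1; sign (−1)^0·+1^1·-1^2 = +1.
(a,b)_7: α=8, u≡1; β=3, v≡1 (mod 7); (1|7)=+1, (1|7)=+1; sign (−1)^0·+1^3·+1^8 = +1.
(a,b)_5: α=-2, u≡4; β=-2, v≡1 (mod 5); (4|5)=+1, (1|5)=+1; sign (−1)^0·+1^-2·+1^-2 = +1.
(a,b)_17: α=3, u≡14; β=1, v≡9 (mod 17); (14|17)=-1, (9|17)=+1; sign (−1)^0·-1^1·+1^3 = -1.
(a,b)_2: α=-14, β=-3; u≡3, v≡1 (mod 8); ε(u)ε(v)=1·0, αω(v)=-14·0, βω(u)=-3·1; sum ≡ 1  ⇒  -1.
(a,b)_3: α=-1, u≡2; β=-3, v≡2 (mod 3); (2|3)=-1, (2|3)=-1; sign (−1)^1·-1^-3·-1^-1 = -1.
(a,b)_23: α=6, u≡20; β=3, v≡2 (mod 23); (20|23)=-1, (2|23)=+1; sign (−1)^0·-1^3·+1^6 = -1.
(a,b)_31: α=2, u≡2; β=1, v≡2 (mod 31); (2|31)=+1, (2|31)=+1; sign (−1)^0·+1^1·+1^2 = +1.
(a,b)_∞: sgn(51)=+, sgn(6618066)=+, so +1.
Ram(51, 6618066) = {2, 3, 17, 23}; no ℚ_2-point on the conic.

[2, 3, 17, 23]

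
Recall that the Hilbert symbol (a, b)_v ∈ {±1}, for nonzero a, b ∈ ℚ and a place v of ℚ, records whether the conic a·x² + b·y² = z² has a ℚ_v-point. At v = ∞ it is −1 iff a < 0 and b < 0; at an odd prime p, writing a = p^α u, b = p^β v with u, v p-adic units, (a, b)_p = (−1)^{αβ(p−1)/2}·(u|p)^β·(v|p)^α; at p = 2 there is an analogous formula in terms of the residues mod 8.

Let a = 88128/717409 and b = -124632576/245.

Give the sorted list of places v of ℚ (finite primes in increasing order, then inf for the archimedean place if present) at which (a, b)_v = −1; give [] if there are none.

[5, 37]

Mod squares: a ≡ 17, b ≡ -270470. Check v ∈ {∞, 2, 3, 5, 7, 11, 17, 37, 43}.
v=∞: 17 > 0 and -270470 < 0  ⇒  (a,b)_∞ = +1.
v=3: a=3^4·(≡2), b=3^2·(≡1) mod 3; (2|3)=-1, (1|3)=+1; (−1)^{4·2·1}·(-1)^2·(+1)^4 = +1.
v=5: a=5^0·(≡2), b=5^-1·(≡1) mod 5; (2|5)=-1, (1|5)=+1; (−1)^{0·-1·2}·(-1)^-1·(+1)^0 = -1.
v=2: v_2(a)=6, v_2(b)=9; units ≡ 1, 5 (mod 8); ε·ε+αω+βω = 0·0+6·1+9·0 ≡ 0  ⇒  (a,b)_2 = +1.
v=11: a=11^-4·(≡8), b=11^0·(≡3) mod 11; (8|11)=-1, (3|11)=+1; (−1)^{-4·0·5}·(-1)^0·(+1)^-4 = +1.
v=7: a=7^-2·(≡3), b=7^-2·(≡6) mod 7; (3|7)=-1, (6|7)=-1; (−1)^{-2·-2·3}·(-1)^-2·(-1)^-2 = +1.
v=17: a=17^1·(≡15), b=17^1·(≡1) mod 17; (15|17)=+1, (1|17)=+1; (−1)^{1·1·8}·(+1)^1·(+1)^1 = +1.
v=37: a=37^0·(≡32), b=37^1·(≡3) mod 37; (32|37)=-1, (3|37)=+1; (−1)^{0·1·18}·(-1)^1·(+1)^0 = -1.
v=43: a=43^0·(≡36), b=43^1·(≡41) mod 43; (36|43)=+1, (41|43)=+1; (−1)^{0·1·21}·(+1)^1·(+1)^0 = +1.
(17, -270470 / ℚ) ramifies at {5, 37}: a division algebra.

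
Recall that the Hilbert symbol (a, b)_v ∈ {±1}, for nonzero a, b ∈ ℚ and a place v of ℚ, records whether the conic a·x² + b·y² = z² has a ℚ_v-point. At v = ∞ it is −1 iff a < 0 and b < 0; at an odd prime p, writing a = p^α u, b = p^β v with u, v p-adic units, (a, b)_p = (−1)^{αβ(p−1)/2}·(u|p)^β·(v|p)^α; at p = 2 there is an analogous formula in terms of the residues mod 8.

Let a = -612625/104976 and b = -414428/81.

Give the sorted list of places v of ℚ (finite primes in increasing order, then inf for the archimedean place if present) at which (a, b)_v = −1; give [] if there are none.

Mod squares: a ≡ -145, b ≡ -287. Check v ∈ {∞, 2, 3, 5, 7, 13, 19, 29, 41}.
v=5: a=5^3·(≡4), b=5^0·(≡2) mod 5; (4|5)=+1, (2|5)=-1; (−1)^{3·0·2}·(+1)^0·(-1)^3 = -1.
v=∞: -145 < 0 and -287 < 0  ⇒  (a,b)_∞ = -1.
v=3: a=3^-8·(≡2), b=3^-4·(≡1) mod 3; (2|3)=-1, (1|3)=+1; (−1)^{-8·-4·1}·(-1)^-4·(+1)^-8 = +1.
v=7: a=7^0·(≡2), b=7^1·(≡4) mod 7; (2|7)=+1, (4|7)=+1; (−1)^{0·1·3}·(+1)^1·(+1)^0 = +1.
v=19: a=19^0·(≡11), b=19^2·(≡6) mod 19; (11|19)=+1, (6|19)=+1; (−1)^{0·2·9}·(+1)^2·(+1)^0 = +1.
v=2: v_2(a)=-4, v_2(b)=2; units ≡ 7, 1 (mod 8); ε·ε+αω+βω = 1·0+-4·0+2·0 ≡ 0  ⇒  (a,b)_2 = +1.
v=13: a=13^2·(≡2), b=13^0·(≡4) mod 13; (2|13)=-1, (4|13)=+1; (−1)^{2·0·6}·(-1)^0·(+1)^2 = +1.
v=29: a=29^1·(≡25), b=29^0·(≡3) mod 29; (25|29)=+1, (3|29)=-1; (−1)^{1·0·14}·(+1)^0·(-1)^1 = -1.
v=41: a=41^0·(≡28), b=41^1·(≡22) mod 41; (28|41)=-1, (22|41)=-1; (−1)^{0·1·20}·(-1)^1·(-1)^0 = -1.
(-145, -287 / ℚ) ramifies at {5, 29, 41, ∞}: a division algebra.

[5, 29, 41, inf]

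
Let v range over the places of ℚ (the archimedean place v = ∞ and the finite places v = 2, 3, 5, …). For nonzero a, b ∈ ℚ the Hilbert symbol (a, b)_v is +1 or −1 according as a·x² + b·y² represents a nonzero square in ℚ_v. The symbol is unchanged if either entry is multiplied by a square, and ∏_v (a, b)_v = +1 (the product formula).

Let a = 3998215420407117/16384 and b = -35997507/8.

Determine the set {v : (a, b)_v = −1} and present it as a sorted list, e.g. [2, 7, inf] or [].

[2, 7]

(a, b) ≡ (13, -966) mod (ℚ^×)²; places V = {2, 3, 7, 13, 19, 23, ∞}.
(a,b)_23: α=2, u≡2; β=1, v≡8 (mod 23); (2|23)=+1, (8|23)=+1; sign (−1)^0·+1^1·+1^2 = +1.
(a,b)_19: α=2, u≡8; β=0, v≡8 (mod 19); (8|19)=-1, (8|19)=-1; sign (−1)^0·-1^0·-1^2 = +1.
(a,b)_7: α=6, u≡5; β=3, v≡2 (mod 7); (5|7)=-1, (2|7)=+1; sign (−1)^0·-1^3·+1^6 = -1.
(a,b)_∞: sgn(13)=+, sgn(-966)=−, so +1.
(a,b)_13: α=3, u≡4; β=2, v≡10 (mod 13); (4|13)=+1, (10|13)=+1; sign (−1)^0·+1^2·+1^3 = +1.
(a,b)_2: α=-14, β=-3; u≡5, v≡5 (mod 8); ε(u)ε(v)=0·0, αω(v)=-14·1, βω(u)=-3·1; sum ≡ 1  ⇒  -1.
(a,b)_3: α=4, u≡1; β=3, v≡2 (mod 3); (1|3)=+1, (2|3)=-1; sign (−1)^0·+1^3·-1^4 = +1.
(13, -966 / ℚ) ramifies at {2, 7}: a division algebra.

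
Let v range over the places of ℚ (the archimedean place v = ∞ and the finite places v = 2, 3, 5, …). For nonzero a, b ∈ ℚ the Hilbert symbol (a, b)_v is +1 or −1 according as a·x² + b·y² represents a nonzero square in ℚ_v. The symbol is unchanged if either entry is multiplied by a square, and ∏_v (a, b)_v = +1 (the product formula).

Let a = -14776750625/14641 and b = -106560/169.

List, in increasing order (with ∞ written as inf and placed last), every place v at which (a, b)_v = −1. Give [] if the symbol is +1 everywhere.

[2, 29, 37, inf]

Mod squares: a ≡ -81809, b ≡ -185. Check v ∈ {∞, 2, 3, 5, 7, 11, 13, 17, 29, 31, 37}.
v=37: a=37^0·(≡32), b=37^1·(≡32) mod 37; (32|37)=-1, (32|37)=-1; (−1)^{0·1·18}·(-1)^1·(-1)^0 = -1.
v=13: a=13^1·(≡12), b=13^-2·(≡1) mod 13; (12|13)=+1, (1|13)=+1; (−1)^{1·-2·6}·(+1)^-2·(+1)^1 = +1.
v=5: a=5^4·(≡4), b=5^1·(≡2) mod 5; (4|5)=+1, (2|5)=-1; (−1)^{4·1·2}·(+1)^1·(-1)^4 = +1.
v=3: a=3^0·(≡1), b=3^2·(≡1) mod 3; (1|3)=+1, (1|3)=+1; (−1)^{0·2·1}·(+1)^2·(+1)^0 = +1.
v=11: a=11^-4·(≡1), b=11^0·(≡2) mod 11; (1|11)=+1, (2|11)=-1; (−1)^{-4·0·5}·(+1)^0·(-1)^-4 = +1.
v=7: a=7^1·(≡3), b=7^0·(≡1) mod 7; (3|7)=-1, (1|7)=+1; (−1)^{1·0·3}·(-1)^0·(+1)^1 = +1.
v=2: v_2(a)=0, v_2(b)=6; units ≡ 7, 7 (mod 8); ε·ε+αω+βω = 1·1+0·0+6·0 ≡ 1  ⇒  (a,b)_2 = -1.
v=31: a=31^1·(≡26), b=31^0·(≡19) mod 31; (26|31)=-1, (19|31)=+1; (−1)^{1·0·15}·(-1)^0·(+1)^1 = +1.
v=29: a=29^1·(≡26), b=29^0·(≡26) mod 29; (26|29)=-1, (26|29)=-1; (−1)^{1·0·14}·(-1)^0·(-1)^1 = -1.
v=∞: -81809 < 0 and -185 < 0  ⇒  (a,b)_∞ = -1.
v=17: a=17^2·(≡5), b=17^0·(≡4) mod 17; (5|17)=-1, (4|17)=+1; (−1)^{2·0·8}·(-1)^0·(+1)^2 = +1.
Ram(-81809, -185) = {2, 29, 37, ∞}; no ℚ_2-point on the conic.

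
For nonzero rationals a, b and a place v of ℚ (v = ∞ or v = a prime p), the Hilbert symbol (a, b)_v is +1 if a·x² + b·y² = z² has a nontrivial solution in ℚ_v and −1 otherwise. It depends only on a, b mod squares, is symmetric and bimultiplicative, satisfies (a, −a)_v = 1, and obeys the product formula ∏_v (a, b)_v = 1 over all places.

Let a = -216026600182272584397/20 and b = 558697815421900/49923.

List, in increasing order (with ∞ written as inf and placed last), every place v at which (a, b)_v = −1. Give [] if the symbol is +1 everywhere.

[5, 7, 11, 19, 29, 31]

(a, b) ≡ (-665, 563673) mod (ℚ^×)²; places V = {2, 3, 5, 7, 11, 17, 19, 29, 31, 41, 43, ∞}.
(a,b)_7: α=3, u≡6; β=2, v≡3 (mod 7); (6|7)=-1, (3|7)=-1; sign (−1)^0·-1^2·-1^3 = -1.
(a,b)_17: α=2, u≡8; β=0, v≡9 (mod 17); (8|17)=+1, (9|17)=+1; sign (−1)^0·+1^0·+1^2 = +1.
(a,b)_11: α=2, u≡10; β=1, v≡3 (mod 11); (10|11)=-1, (3|11)=+1; sign (−1)^0·-1^1·+1^2 = -1.
(a,b)_19: α=5, u≡10; β=3, v≡18 (mod 19); (10|19)=-1, (18|19)=-1; sign (−1)^1·-1^3·-1^5 = -1.
(a,b)_31: α=2, u≡13; β=1, v≡6 (mod 31); (13|31)=-1, (6|31)=-1; sign (−1)^0·-1^1·-1^2 = -1.
(a,b)_29: α=2, u≡12; β=1, v≡7 (mod 29); (12|29)=-1, (7|29)=+1; sign (−1)^0·-1^1·+1^2 = -1.
(a,b)_43: α=0, u≡10; β=-2, v≡32 (mod 43); (10|43)=+1, (32|43)=-1; sign (−1)^0·+1^-2·-1^0 = +1.
(a,b)_3: α=2, u≡1; β=-3, v≡1 (mod 3); (1|3)=+1, (1|3)=+1; sign (−1)^0·+1^-3·+1^2 = +1.
(a,b)_5: α=-1, u≡2; β=2, v≡2 (mod 5); (2|5)=-1, (2|5)=-1; sign (−1)^0·-1^2·-1^-1 = -1.
(a,b)_41: α=0, u≡1; β=2, v≡5 (mod 41); (1|41)=+1, (5|41)=+1; sign (−1)^0·+1^2·+1^0 = +1.
(a,b)_∞: sgn(-665)=−, sgn(563673)=+, so +1.
(a,b)_2: α=-2, β=2; u≡7, v≡1 (mod 8); ε(u)ε(v)=1·0, αω(v)=-2·0, βω(u)=2·0; sum ≡ 0  ⇒  +1.
(-665, 563673 / ℚ) ramifies at {5, 7, 11, 19, 29, 31}: a division algebra.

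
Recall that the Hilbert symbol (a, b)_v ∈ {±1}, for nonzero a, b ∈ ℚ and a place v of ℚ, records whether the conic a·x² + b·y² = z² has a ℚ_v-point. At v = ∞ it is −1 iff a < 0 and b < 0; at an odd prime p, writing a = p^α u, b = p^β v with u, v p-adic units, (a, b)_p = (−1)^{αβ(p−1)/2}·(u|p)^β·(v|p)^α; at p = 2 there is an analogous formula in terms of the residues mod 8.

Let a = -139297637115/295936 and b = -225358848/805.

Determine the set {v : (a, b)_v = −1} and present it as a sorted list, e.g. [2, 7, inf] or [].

(a, b) ≡ (-198835, -2187185) mod (ℚ^×)²; places V = {2, 3, 5, 7, 11, 13, 17, 19, 23, 31, ∞}.
(a,b)_19: α=1, u≡9; β=1, v≡17 (mod 19); (9|19)=+1, (17|19)=+1; sign (−1)^1·+1^1·+1^1 = -1.
(a,b)_2: α=-10, β=10; u≡5, v≡7 (mod 8); ε(u)ε(v)=0·1, αω(v)=-10·0, βω(u)=10·1; sum ≡ 0  ⇒  +1.
(a,b)_31: α=2, u≡17; β=0, v≡8 (mod 31); (17|31)=-1, (8|31)=+1; sign (−1)^0·-1^0·+1^2 = +1.
(a,b)_11: α=0, u≡4; β=1, v≡1 (mod 11); (4|11)=+1, (1|11)=+1; sign (−1)^0·+1^1·+1^0 = +1.
(a,b)_17: α=-2, u≡5; β=0, v≡9 (mod 17); (5|17)=-1, (9|17)=+1; sign (−1)^0·-1^0·+1^-2 = +1.
(a,b)_13: α=1, u≡5; β=1, v≡4 (mod 13); (5|13)=-1, (4|13)=+1; sign (−1)^0·-1^1·+1^1 = -1.
(a,b)_5: α=1, u≡2; β=-1, v≡2 (mod 5); (2|5)=-1, (2|5)=-1; sign (−1)^0·-1^-1·-1^1 = +1.
(a,b)_3: α=6, u≡2; β=4, v≡1 (mod 3); (2|3)=-1, (1|3)=+1; sign (−1)^0·-1^4·+1^6 = +1.
(a,b)_7: α=1, u≡4; β=-1, v≡2 (mod 7); (4|7)=+1, (2|7)=+1; sign (−1)^1·+1^-1·+1^1 = -1.
(a,b)_23: α=1, u≡2; β=-1, v≡10 (mod 23); (2|23)=+1, (10|23)=-1; sign (−1)^1·+1^-1·-1^1 = +1.
(a,b)_∞: sgn(-198835)=−, sgn(-2187185)=−, so -1.
|Ram(-198835, -2187185)| = 4, even; anisotropic at {7, 13, 19, ∞}.

[7, 13, 19, inf]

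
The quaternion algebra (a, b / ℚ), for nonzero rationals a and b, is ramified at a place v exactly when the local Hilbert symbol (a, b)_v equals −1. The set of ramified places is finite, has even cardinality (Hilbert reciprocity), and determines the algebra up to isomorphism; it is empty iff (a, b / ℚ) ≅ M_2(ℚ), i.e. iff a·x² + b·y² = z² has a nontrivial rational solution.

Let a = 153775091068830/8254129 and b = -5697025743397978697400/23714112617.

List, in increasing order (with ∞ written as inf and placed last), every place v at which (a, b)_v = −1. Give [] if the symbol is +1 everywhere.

Mod squares: a ≡ 30, b ≡ -238. Check v ∈ {∞, 2, 3, 5, 7, 11, 13, 17}.
v=13: a=13^-4·(≡12), b=13^-6·(≡4) mod 13; (12|13)=+1, (4|13)=+1; (−1)^{-4·-6·6}·(+1)^-6·(+1)^-4 = +1.
v=11: a=11^6·(≡10), b=11^8·(≡3) mod 11; (10|11)=-1, (3|11)=+1; (−1)^{6·8·5}·(-1)^8·(+1)^6 = +1.
v=3: a=3^11·(≡1), b=3^18·(≡2) mod 3; (1|3)=+1, (2|3)=-1; (−1)^{11·18·1}·(+1)^18·(-1)^11 = -1.
v=7: a=7^2·(≡4), b=7^3·(≡1) mod 7; (4|7)=+1, (1|7)=+1; (−1)^{2·3·3}·(+1)^3·(+1)^2 = +1.
v=5: a=5^1·(≡4), b=5^2·(≡2) mod 5; (4|5)=+1, (2|5)=-1; (−1)^{1·2·2}·(+1)^2·(-1)^1 = -1.
v=∞: 30 > 0 and -238 < 0  ⇒  (a,b)_∞ = +1.
v=17: a=17^-2·(≡2), b=17^-3·(≡6) mod 17; (2|17)=+1, (6|17)=-1; (−1)^{-2·-3·8}·(+1)^-3·(-1)^-2 = +1.
v=2: v_2(a)=1, v_2(b)=3; units ≡ 7, 1 (mod 8); ε·ε+αω+βω = 1·0+1·0+3·0 ≡ 0  ⇒  (a,b)_2 = +1.
(30, -238 / ℚ) ramifies at {3, 5}: a division algebra.

[3, 5]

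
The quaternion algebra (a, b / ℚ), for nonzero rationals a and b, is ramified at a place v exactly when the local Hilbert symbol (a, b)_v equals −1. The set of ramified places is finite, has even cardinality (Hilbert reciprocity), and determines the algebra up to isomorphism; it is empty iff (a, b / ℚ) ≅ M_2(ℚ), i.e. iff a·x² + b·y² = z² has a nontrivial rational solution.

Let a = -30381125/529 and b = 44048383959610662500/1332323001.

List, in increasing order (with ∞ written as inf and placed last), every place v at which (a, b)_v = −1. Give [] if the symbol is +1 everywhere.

[5, 17]

Mod squares: a ≡ -5, b ≡ 2465. Check v ∈ {∞, 2, 3, 5, 11, 17, 23, 29}.
v=11: a=11^0·(≡6), b=11^2·(≡9) mod 11; (6|11)=-1, (9|11)=+1; (−1)^{0·2·5}·(-1)^2·(+1)^0 = +1.
v=17: a=17^2·(≡10), b=17^5·(≡16) mod 17; (10|17)=-1, (16|17)=+1; (−1)^{2·5·8}·(-1)^5·(+1)^2 = -1.
v=5: a=5^3·(≡4), b=5^5·(≡2) mod 5; (4|5)=+1, (2|5)=-1; (−1)^{3·5·2}·(+1)^5·(-1)^3 = -1.
v=∞: -5 < 0 and 2465 > 0  ⇒  (a,b)_∞ = +1.
v=2: v_2(a)=0, v_2(b)=2; units ≡ 3, 1 (mod 8); ε·ε+αω+βω = 1·0+0·0+2·1 ≡ 0  ⇒  (a,b)_2 = +1.
v=29: a=29^2·(≡22), b=29^5·(≡11) mod 29; (22|29)=+1, (11|29)=-1; (−1)^{2·5·14}·(+1)^5·(-1)^2 = +1.
v=23: a=23^-2·(≡12), b=23^-6·(≡9) mod 23; (12|23)=+1, (9|23)=+1; (−1)^{-2·-6·11}·(+1)^-6·(+1)^-2 = +1.
v=3: a=3^0·(≡1), b=3^-2·(≡2) mod 3; (1|3)=+1, (2|3)=-1; (−1)^{0·-2·1}·(+1)^-2·(-1)^0 = +1.
|Ram(-5, 2465)| = 2, even; anisotropic at {5, 17}.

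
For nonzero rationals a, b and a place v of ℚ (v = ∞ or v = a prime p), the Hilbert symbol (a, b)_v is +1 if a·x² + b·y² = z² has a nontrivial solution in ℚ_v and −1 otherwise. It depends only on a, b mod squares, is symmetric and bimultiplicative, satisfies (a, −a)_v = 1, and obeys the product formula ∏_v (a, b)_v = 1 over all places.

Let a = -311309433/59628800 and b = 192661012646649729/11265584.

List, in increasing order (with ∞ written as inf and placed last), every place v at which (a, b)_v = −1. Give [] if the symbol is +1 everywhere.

(a, b) ≡ (-4389, 19019) mod (ℚ^×)²; places V = {2, 3, 5, 7, 11, 13, 19, 23, 41, ∞}.
(a,b)_7: α=-1, u≡3; β=1, v≡2 (mod 7); (3|7)=-1, (2|7)=+1; sign (−1)^1·-1^1·+1^-1 = +1.
(a,b)_19: α=3, u≡17; β=9, v≡10 (mod 19); (17|19)=+1, (10|19)=-1; sign (−1)^1·+1^9·-1^3 = +1.
(a,b)_41: α=2, u≡37; β=0, v≡39 (mod 41); (37|41)=+1, (39|41)=+1; sign (−1)^0·+1^0·+1^2 = +1.
(a,b)_11: α=-3, u≡2; β=-3, v≡10 (mod 11); (2|11)=-1, (10|11)=-1; sign (−1)^1·-1^-3·-1^-3 = -1.
(a,b)_∞: sgn(-4389)=−, sgn(19019)=+, so +1.
(a,b)_2: α=-8, β=-4; u≡3, v≡3 (mod 8); ε(u)ε(v)=1·1, αω(v)=-8·1, βω(u)=-4·1; sum ≡ 1  ⇒  -1.
(a,b)_23: α=0, u≡12; β=-2, v≡7 (mod 23); (12|23)=+1, (7|23)=-1; sign (−1)^0·+1^-2·-1^0 = +1.
(a,b)_13: α=0, u≡2; β=1, v≡11 (mod 13); (2|13)=-1, (11|13)=-1; sign (−1)^0·-1^1·-1^0 = -1.
(a,b)_3: α=3, u≡1; β=8, v≡2 (mod 3); (1|3)=+1, (2|3)=-1; sign (−1)^0·+1^8·-1^3 = -1.
(a,b)_5: α=-2, u≡1; β=0, v≡1 (mod 5); (1|5)=+1, (1|5)=+1; sign (−1)^0·+1^0·+1^-2 = +1.
(-4389, 19019 / ℚ) ramifies at {2, 3, 11, 13}: a division algebra.

[2, 3, 11, 13]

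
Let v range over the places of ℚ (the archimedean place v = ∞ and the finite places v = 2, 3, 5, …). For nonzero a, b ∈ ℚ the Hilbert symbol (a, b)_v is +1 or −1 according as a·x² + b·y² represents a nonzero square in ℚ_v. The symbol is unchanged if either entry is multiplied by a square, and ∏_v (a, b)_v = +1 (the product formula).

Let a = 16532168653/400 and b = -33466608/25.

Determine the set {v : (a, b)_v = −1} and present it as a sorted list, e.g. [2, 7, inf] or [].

(a, b) ≡ (2788357, -527) mod (ℚ^×)²; places V = {2, 3, 5, 7, 11, 13, 17, 31, 37, ∞}.
(a,b)_17: α=1, u≡11; β=1, v≡14 (mod 17); (11|17)=-1, (14|17)=-1; sign (−1)^0·-1^1·-1^1 = +1.
(a,b)_31: α=1, u≡9; β=1, v≡4 (mod 31); (9|31)=+1, (4|31)=+1; sign (−1)^1·+1^1·+1^1 = -1.
(a,b)_2: α=-4, β=4; u≡5, v≡1 (mod 8); ε(u)ε(v)=0·0, αω(v)=-4·0, βω(u)=4·1; sum ≡ 0  ⇒  +1.
(a,b)_5: α=-2, u≡3; β=-2, v≡2 (mod 5); (3|5)=-1, (2|5)=-1; sign (−1)^0·-1^-2·-1^-2 = +1.
(a,b)_37: α=1, u≡5; β=0, v≡9 (mod 37); (5|37)=-1, (9|37)=+1; sign (−1)^0·-1^0·+1^1 = +1.
(a,b)_3: α=0, u≡1; β=4, v≡1 (mod 3); (1|3)=+1, (1|3)=+1; sign (−1)^0·+1^4·+1^0 = +1.
(a,b)_11: α=3, u≡1; β=0, v≡4 (mod 11); (1|11)=+1, (4|11)=+1; sign (−1)^0·+1^0·+1^3 = +1.
(a,b)_7: α=2, u≡3; β=2, v≡3 (mod 7); (3|7)=-1, (3|7)=-1; sign (−1)^0·-1^2·-1^2 = +1.
(a,b)_∞: sgn(2788357)=+, sgn(-527)=−, so +1.
(a,b)_13: α=1, u≡8; β=0, v≡6 (mod 13); (8|13)=-1, (6|13)=-1; sign (−1)^0·-1^0·-1^1 = -1.
(2788357, -527 / ℚ) ramifies at {13, 31}: a division algebra.

[13, 31]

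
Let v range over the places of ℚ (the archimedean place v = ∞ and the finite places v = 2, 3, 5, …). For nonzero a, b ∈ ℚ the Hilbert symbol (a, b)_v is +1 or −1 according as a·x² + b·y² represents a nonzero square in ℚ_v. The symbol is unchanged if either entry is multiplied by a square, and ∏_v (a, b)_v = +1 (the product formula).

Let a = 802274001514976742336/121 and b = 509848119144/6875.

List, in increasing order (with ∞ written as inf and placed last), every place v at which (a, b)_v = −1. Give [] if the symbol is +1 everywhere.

[2, 3, 11, 17]

(a, b) ≡ (39, 25806) mod (ℚ^×)²; places V = {2, 3, 5, 7, 11, 13, 17, 23, ∞}.
(a,b)_∞: sgn(39)=+, sgn(25806)=+, so +1.
(a,b)_5: α=0, u≡1; β=-4, v≡4 (mod 5); (1|5)=+1, (4|5)=+1; sign (−1)^0·+1^-4·+1^0 = +1.
(a,b)_11: α=-2, u≡2; β=-1, v≡5 (mod 11); (2|11)=-1, (5|11)=+1; sign (−1)^0·-1^-1·+1^-2 = -1.
(a,b)_13: α=3, u≡3; β=2, v≡12 (mod 13); (3|13)=+1, (12|13)=+1; sign (−1)^0·+1^2·+1^3 = +1.
(a,b)_17: α=4, u≡3; β=1, v≡5 (mod 17); (3|17)=-1, (5|17)=-1; sign (−1)^0·-1^1·-1^4 = -1.
(a,b)_7: α=0, u≡2; β=2, v≡1 (mod 7); (2|7)=+1, (1|7)=+1; sign (−1)^0·+1^2·+1^0 = +1.
(a,b)_3: α=17, u≡1; β=9, v≡1 (mod 3); (1|3)=+1, (1|3)=+1; sign (−1)^1·+1^9·+1^17 = -1.
(a,b)_23: α=2, u≡8; β=1, v≡18 (mod 23); (8|23)=+1, (18|23)=+1; sign (−1)^0·+1^1·+1^2 = +1.
(a,b)_2: α=6, β=3; u≡7, v≡7 (mod 8); ε(u)ε(v)=1·1, αω(v)=6·0, βω(u)=3·0; sum ≡ 1  ⇒  -1.
|Ram(39, 25806)| = 4, even; anisotropic at {2, 3, 11, 17}.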